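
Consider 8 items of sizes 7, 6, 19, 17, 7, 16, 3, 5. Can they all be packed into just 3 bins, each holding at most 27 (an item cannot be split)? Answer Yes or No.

Yes

A valid assignment using 3 bins:
  bin 1: 19 + 7 = 26
  bin 2: 17 + 7 + 3 = 27
  bin 3: 16 + 6 + 5 = 27
Every load is within 27, so 3 bins suffice.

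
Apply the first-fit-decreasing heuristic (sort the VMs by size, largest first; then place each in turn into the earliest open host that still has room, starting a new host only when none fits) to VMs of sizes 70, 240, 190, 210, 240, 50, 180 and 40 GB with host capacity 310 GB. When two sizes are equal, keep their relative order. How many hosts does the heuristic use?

Sorted descending: 240, 240, 210, 190, 180, 70, 50, 40.
  240 → host 1 (new)  [load 240/310]
  240 → host 2 (new)  [load 240/310]
  210 → host 3 (new)  [load 210/310]
  190 → host 4 (new)  [load 190/310]
  180 → host 5 (new)  [load 180/310]
  70 → host 1  [load 310/310]
  50 → host 2  [load 290/310]
  40 → host 3  [load 250/310]
5 hosts opened.

5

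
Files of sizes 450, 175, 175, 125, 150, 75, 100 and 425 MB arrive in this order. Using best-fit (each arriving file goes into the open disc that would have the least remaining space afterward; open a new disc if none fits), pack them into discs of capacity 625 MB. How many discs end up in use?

3

  450 → disc 1 (new)  [load 450/625]
  175 → disc 1  [load 625/625]
  175 → disc 2 (new)  [load 175/625]
  125 → disc 2  [load 300/625]
  150 → disc 2  [load 450/625]
  75 → disc 2  [load 525/625]
  100 → disc 2  [load 625/625]
  425 → disc 3 (new)  [load 425/625]
3 discs opened.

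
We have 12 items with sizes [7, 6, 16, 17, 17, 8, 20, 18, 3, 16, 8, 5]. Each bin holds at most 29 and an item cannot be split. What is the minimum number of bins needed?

Total = 20 + 18 + 17 + 17 + 16 + 16 + 8 + 8 + 7 + 6 + 5 + 3 = 141.
Lower bound: ⌈141/29⌉ = 5 bins.
Also, 6 items each exceed 29/2, and no two of those can share a bin, so at least 6 bins are needed.
A packing using 6 bins:
  bin 1: 20 + 8 = 28
  bin 2: 18 + 8 + 3 = 29
  bin 3: 17 + 7 + 5 = 29
  bin 4: 17 + 6 = 23
  bin 5: 16 = 16
  bin 6: 16 = 16
This matches the lower bound, so 6 is optimal.

6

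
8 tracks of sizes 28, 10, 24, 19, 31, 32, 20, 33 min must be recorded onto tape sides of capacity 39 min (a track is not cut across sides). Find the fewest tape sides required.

6

Total = 33 + 32 + 31 + 28 + 24 + 20 + 19 + 10 = 197 min.
Lower bound: ⌈197/39⌉ = 6 tape sides.
A packing using 6 tape sides:
  side 1: 33 = 33
  side 2: 32 = 32
  side 3: 31 = 31
  side 4: 28 + 10 = 38
  side 5: 24 = 24
  side 6: 20 + 19 = 39
This matches the lower bound, so 6 is optimal.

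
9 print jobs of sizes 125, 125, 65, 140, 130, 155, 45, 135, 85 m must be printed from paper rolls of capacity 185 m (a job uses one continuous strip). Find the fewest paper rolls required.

Total = 155 + 140 + 135 + 130 + 125 + 125 + 85 + 65 + 45 = 1005 m.
Lower bound: ⌈1005/185⌉ = 6 paper rolls.
A packing using 7 paper rolls:
  roll 1: 155 = 155
  roll 2: 140 + 45 = 185
  roll 3: 135 = 135
  roll 4: 130 = 130
  roll 5: 125 = 125
  roll 6: 125 = 125
  roll 7: 85 + 65 = 150
No arrangement into 6 paper rolls stays within capacity, so 7 is optimal.

7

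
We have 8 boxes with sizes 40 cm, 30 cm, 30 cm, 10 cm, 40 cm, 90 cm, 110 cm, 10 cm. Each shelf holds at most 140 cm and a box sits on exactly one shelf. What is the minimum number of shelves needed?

3

Total = 110 + 90 + 40 + 40 + 30 + 30 + 10 + 10 = 360 cm.
Lower bound: ⌈360/140⌉ = 3 shelves.
A packing using 3 shelves:
  shelf 1: 110 + 30 = 140
  shelf 2: 90 + 40 + 10 = 140
  shelf 3: 40 + 30 + 10 = 80
This matches the lower bound, so 3 is optimal.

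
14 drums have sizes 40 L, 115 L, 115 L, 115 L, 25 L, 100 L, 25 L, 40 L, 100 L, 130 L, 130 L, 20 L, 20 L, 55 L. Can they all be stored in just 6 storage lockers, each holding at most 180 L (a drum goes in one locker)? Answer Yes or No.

Total = 1030 L; ⌈1030/180⌉ = 6.
7 drums each exceed half the capacity and cannot share a locker, forcing at least 7 storage lockers.
At least 7 storage lockers are required, but only 6 are allowed.

No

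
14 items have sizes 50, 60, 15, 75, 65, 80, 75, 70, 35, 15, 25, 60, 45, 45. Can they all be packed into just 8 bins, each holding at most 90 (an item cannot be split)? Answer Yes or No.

No

Total = 715; ⌈715/90⌉ = 8.
The bound of 8 does not rule out 8, but exhaustive search shows no assignment into 8 bins of capacity 90 exists — the minimum is 9.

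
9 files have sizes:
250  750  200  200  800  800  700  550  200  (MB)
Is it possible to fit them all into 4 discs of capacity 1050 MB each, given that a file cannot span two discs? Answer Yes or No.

Total = 4450 MB; ⌈4450/1050⌉ = 5.
At least 5 discs are required, but only 4 are allowed.

No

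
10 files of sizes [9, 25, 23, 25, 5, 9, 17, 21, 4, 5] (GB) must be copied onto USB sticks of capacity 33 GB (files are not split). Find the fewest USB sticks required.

5

Total = 25 + 25 + 23 + 21 + 17 + 9 + 9 + 5 + 5 + 4 = 143 GB.
Lower bound: ⌈143/33⌉ = 5 USB sticks.
A packing using 5 USB sticks:
  USB stick 1: 25 + 5 = 30
  USB stick 2: 25 + 5 = 30
  USB stick 3: 23 + 9 = 32
  USB stick 4: 21 + 9 = 30
  USB stick 5: 17 + 4 = 21
This matches the lower bound, so 5 is optimal.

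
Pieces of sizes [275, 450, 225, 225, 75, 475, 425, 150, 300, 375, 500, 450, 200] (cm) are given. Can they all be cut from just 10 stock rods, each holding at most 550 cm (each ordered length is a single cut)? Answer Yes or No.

A valid assignment using 9 stock rods:
  stock rod 1: 500 = 500
  stock rod 2: 475 + 75 = 550
  stock rod 3: 450 = 450
  stock rod 4: 450 = 450
  stock rod 5: 425 = 425
  stock rod 6: 375 + 150 = 525
  stock rod 7: 300 + 225 = 525
  stock rod 8: 275 + 225 = 500
  stock rod 9: 200 = 200
That uses only 9 ≤ 10, so 10 stock rods are enough.

Yes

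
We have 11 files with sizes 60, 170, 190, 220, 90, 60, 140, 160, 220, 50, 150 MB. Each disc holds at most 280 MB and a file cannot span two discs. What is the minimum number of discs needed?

7

Total = 220 + 220 + 190 + 170 + 160 + 150 + 140 + 90 + 60 + 60 + 50 = 1510 MB.
Lower bound: ⌈1510/280⌉ = 6 discs.
A packing using 7 discs:
  disc 1: 220 + 60 = 280
  disc 2: 220 + 60 = 280
  disc 3: 190 + 90 = 280
  disc 4: 170 + 50 = 220
  disc 5: 160 = 160
  disc 6: 150 = 150
  disc 7: 140 = 140
No arrangement into 6 discs stays within capacity, so 7 is optimal.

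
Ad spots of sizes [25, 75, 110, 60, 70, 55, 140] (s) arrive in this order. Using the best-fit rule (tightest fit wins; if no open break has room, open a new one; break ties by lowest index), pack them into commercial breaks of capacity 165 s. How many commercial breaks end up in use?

  25 → break 1 (new)  [load 25/165]
  75 → break 1  [load 100/165]
  110 → break 2 (new)  [load 110/165]
  60 → break 1  [load 160/165]
  70 → break 3 (new)  [load 70/165]
  55 → break 2  [load 165/165]
  140 → break 4 (new)  [load 140/165]
4 commercial breaks opened.

4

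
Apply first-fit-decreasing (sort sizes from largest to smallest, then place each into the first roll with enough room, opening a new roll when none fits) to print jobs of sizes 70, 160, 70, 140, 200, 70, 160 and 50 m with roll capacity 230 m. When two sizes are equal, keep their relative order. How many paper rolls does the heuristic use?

5

Sorted descending: 200, 160, 160, 140, 70, 70, 70, 50.
  200 → roll 1 (new)  [load 200/230]
  160 → roll 2 (new)  [load 160/230]
  160 → roll 3 (new)  [load 160/230]
  140 → roll 4 (new)  [load 140/230]
  70 → roll 2  [load 230/230]
  70 → roll 3  [load 230/230]
  70 → roll 4  [load 210/230]
  50 → roll 5 (new)  [load 50/230]
5 paper rolls opened.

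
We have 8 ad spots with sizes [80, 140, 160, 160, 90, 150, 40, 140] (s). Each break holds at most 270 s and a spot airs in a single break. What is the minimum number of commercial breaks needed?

Total = 160 + 160 + 150 + 140 + 140 + 90 + 80 + 40 = 960 s.
Lower bound: ⌈960/270⌉ = 4 commercial breaks.
Also, 5 ad spots each exceed 135 s, and no two of those can share a break, so at least 5 commercial breaks are needed.
A packing using 5 commercial breaks:
  break 1: 160 + 90 = 250
  break 2: 160 + 80 = 240
  break 3: 150 + 40 = 190
  break 4: 140 = 140
  break 5: 140 = 140
This matches the lower bound, so 5 is optimal.

5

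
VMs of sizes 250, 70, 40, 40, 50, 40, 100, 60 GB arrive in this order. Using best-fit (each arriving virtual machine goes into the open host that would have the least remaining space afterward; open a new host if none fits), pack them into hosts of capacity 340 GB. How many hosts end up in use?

  250 → host 1 (new)  [load 250/340]
  70 → host 1  [load 320/340]
  40 → host 2 (new)  [load 40/340]
  40 → host 2  [load 80/340]
  50 → host 2  [load 130/340]
  40 → host 2  [load 170/340]
  100 → host 2  [load 270/340]
  60 → host 2  [load 330/340]
2 hosts opened.

2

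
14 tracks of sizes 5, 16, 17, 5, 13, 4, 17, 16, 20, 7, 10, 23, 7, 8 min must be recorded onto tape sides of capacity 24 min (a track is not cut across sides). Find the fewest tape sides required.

8

Total = 23 + 20 + 17 + 17 + 16 + 16 + 13 + 10 + 8 + 7 + 7 + 5 + 5 + 4 = 168 min.
Lower bound: ⌈168/24⌉ = 7 tape sides.
A packing using 8 tape sides:
  side 1: 23 = 23
  side 2: 20 + 4 = 24
  side 3: 17 + 7 = 24
  side 4: 17 + 7 = 24
  side 5: 16 + 8 = 24
  side 6: 16 + 5 = 21
  side 7: 13 + 10 = 23
  side 8: 5 = 5
No arrangement into 7 tape sides stays within capacity, so 8 is optimal.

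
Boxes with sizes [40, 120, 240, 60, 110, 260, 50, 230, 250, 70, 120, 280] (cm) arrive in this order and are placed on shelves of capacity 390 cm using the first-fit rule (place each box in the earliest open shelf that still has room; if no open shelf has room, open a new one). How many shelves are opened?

  40 → shelf 1 (new)  [load 40/390]
  120 → shelf 1  [load 160/390]
  240 → shelf 2 (new)  [load 240/390]
  60 → shelf 1  [load 220/390]
  110 → shelf 1  [load 330/390]
  260 → shelf 3 (new)  [load 260/390]
  50 → shelf 1  [load 380/390]
  230 → shelf 4 (new)  [load 230/390]
  250 → shelf 5 (new)  [load 250/390]
  70 → shelf 2  [load 310/390]
  120 → shelf 3  [load 380/390]
  280 → shelf 6 (new)  [load 280/390]
6 shelves opened.

6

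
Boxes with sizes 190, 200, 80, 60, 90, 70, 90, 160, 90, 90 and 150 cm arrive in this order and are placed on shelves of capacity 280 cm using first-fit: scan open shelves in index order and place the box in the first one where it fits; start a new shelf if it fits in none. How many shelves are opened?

5

  190 → shelf 1 (new)  [load 190/280]
  200 → shelf 2 (new)  [load 200/280]
  80 → shelf 1  [load 270/280]
  60 → shelf 2  [load 260/280]
  90 → shelf 3 (new)  [load 90/280]
  70 → shelf 3  [load 160/280]
  90 → shelf 3  [load 250/280]
  160 → shelf 4 (new)  [load 160/280]
  90 → shelf 4  [load 250/280]
  90 → shelf 5 (new)  [load 90/280]
  150 → shelf 5  [load 240/280]
5 shelves opened.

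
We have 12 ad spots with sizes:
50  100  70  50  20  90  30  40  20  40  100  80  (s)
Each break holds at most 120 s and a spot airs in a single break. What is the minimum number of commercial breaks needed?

Total = 100 + 100 + 90 + 80 + 70 + 50 + 50 + 40 + 40 + 30 + 20 + 20 = 690 s.
Lower bound: ⌈690/120⌉ = 6 commercial breaks.
A packing using 6 commercial breaks:
  break 1: 100 + 20 = 120
  break 2: 100 + 20 = 120
  break 3: 90 + 30 = 120
  break 4: 80 + 40 = 120
  break 5: 70 + 50 = 120
  break 6: 50 + 40 = 90
This matches the lower bound, so 6 is optimal.

6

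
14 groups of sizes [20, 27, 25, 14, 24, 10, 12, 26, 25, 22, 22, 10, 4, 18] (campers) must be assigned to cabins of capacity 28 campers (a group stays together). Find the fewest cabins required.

Total = 27 + 26 + 25 + 25 + 24 + 22 + 22 + 20 + 18 + 14 + 12 + 10 + 10 + 4 = 259 campers.
Lower bound: ⌈259/28⌉ = 10 cabins.
A packing using 11 cabins:
  cabin 1: 27 = 27
  cabin 2: 26 = 26
  cabin 3: 25 = 25
  cabin 4: 25 = 25
  cabin 5: 24 + 4 = 28
  cabin 6: 22 = 22
  cabin 7: 22 = 22
  cabin 8: 20 = 20
  cabin 9: 18 + 10 = 28
  cabin 10: 14 + 12 = 26
  cabin 11: 10 = 10
No arrangement into 10 cabins stays within capacity, so 11 is optimal.

11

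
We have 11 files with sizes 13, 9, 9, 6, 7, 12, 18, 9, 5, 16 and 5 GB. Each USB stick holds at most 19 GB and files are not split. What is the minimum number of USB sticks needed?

6

Total = 18 + 16 + 13 + 12 + 9 + 9 + 9 + 7 + 6 + 5 + 5 = 109 GB.
Lower bound: ⌈109/19⌉ = 6 USB sticks.
A packing using 6 USB sticks:
  USB stick 1: 18 = 18
  USB stick 2: 16 = 16
  USB stick 3: 13 + 6 = 19
  USB stick 4: 12 + 7 = 19
  USB stick 5: 9 + 9 = 18
  USB stick 6: 9 + 5 + 5 = 19
This matches the lower bound, so 6 is optimal.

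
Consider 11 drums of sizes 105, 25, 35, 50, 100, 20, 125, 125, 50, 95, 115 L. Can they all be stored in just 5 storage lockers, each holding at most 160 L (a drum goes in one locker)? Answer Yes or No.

Total = 845 L; ⌈845/160⌉ = 6.
At least 6 storage lockers are required, but only 5 are allowed.

No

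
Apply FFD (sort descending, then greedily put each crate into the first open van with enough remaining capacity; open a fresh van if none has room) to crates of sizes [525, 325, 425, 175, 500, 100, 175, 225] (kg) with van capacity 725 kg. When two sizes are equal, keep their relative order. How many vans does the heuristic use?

Sorted descending: 525, 500, 425, 325, 225, 175, 175, 100.
  525 → van 1 (new)  [load 525/725]
  500 → van 2 (new)  [load 500/725]
  425 → van 3 (new)  [load 425/725]
  325 → van 4 (new)  [load 325/725]
  225 → van 2  [load 725/725]
  175 → van 1  [load 700/725]
  175 → van 3  [load 600/725]
  100 → van 3  [load 700/725]
4 vans opened.

4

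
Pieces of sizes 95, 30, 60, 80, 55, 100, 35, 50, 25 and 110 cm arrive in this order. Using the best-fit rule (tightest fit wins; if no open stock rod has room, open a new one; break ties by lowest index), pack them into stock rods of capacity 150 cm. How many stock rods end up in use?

5

  95 → stock rod 1 (new)  [load 95/150]
  30 → stock rod 1  [load 125/150]
  60 → stock rod 2 (new)  [load 60/150]
  80 → stock rod 2  [load 140/150]
  55 → stock rod 3 (new)  [load 55/150]
  100 → stock rod 4 (new)  [load 100/150]
  35 → stock rod 4  [load 135/150]
  50 → stock rod 3  [load 105/150]
  25 → stock rod 1  [load 150/150]
  110 → stock rod 5 (new)  [load 110/150]
5 stock rods opened.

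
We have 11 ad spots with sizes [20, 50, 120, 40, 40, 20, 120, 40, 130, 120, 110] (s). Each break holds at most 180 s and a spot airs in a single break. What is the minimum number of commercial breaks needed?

Total = 130 + 120 + 120 + 120 + 110 + 50 + 40 + 40 + 40 + 20 + 20 = 810 s.
Lower bound: ⌈810/180⌉ = 5 commercial breaks.
A packing using 5 commercial breaks:
  break 1: 130 + 50 = 180
  break 2: 120 + 40 + 20 = 180
  break 3: 120 + 40 + 20 = 180
  break 4: 120 + 40 = 160
  break 5: 110 = 110
This matches the lower bound, so 5 is optimal.

5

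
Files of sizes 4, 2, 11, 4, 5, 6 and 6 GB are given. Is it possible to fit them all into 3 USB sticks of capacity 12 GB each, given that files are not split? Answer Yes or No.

Total = 38 GB; ⌈38/12⌉ = 4.
At least 4 USB sticks are required, but only 3 are allowed.

No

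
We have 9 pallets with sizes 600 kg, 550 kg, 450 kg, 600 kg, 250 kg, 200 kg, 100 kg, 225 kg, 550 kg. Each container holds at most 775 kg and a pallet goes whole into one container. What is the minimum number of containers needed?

5

Total = 600 + 600 + 550 + 550 + 450 + 250 + 225 + 200 + 100 = 3525 kg.
Lower bound: ⌈3525/775⌉ = 5 containers.
A packing using 5 containers:
  container 1: 600 + 100 = 700
  container 2: 600 = 600
  container 3: 550 + 225 = 775
  container 4: 550 + 200 = 750
  container 5: 450 + 250 = 700
This matches the lower bound, so 5 is optimal.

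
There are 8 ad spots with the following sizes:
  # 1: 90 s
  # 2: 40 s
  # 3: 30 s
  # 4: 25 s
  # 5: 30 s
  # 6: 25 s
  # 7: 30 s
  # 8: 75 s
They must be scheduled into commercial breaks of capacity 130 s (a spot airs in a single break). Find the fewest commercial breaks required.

3

Total = 90 + 75 + 40 + 30 + 30 + 30 + 25 + 25 = 345 s.
Lower bound: ⌈345/130⌉ = 3 commercial breaks.
A packing using 3 commercial breaks:
  break 1: 90 + 40 = 130
  break 2: 75 + 30 + 25 = 130
  break 3: 30 + 30 + 25 = 85
This matches the lower bound, so 3 is optimal.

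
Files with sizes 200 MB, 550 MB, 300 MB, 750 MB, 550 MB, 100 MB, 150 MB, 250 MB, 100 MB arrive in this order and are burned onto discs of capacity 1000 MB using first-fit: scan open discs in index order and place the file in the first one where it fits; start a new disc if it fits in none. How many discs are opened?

3

  200 → disc 1 (new)  [load 200/1000]
  550 → disc 1  [load 750/1000]
  300 → disc 2 (new)  [load 300/1000]
  750 → disc 3 (new)  [load 750/1000]
  550 → disc 2  [load 850/1000]
  100 → disc 1  [load 850/1000]
  150 → disc 1  [load 1000/1000]
  250 → disc 3  [load 1000/1000]
  100 → disc 2  [load 950/1000]
3 discs opened.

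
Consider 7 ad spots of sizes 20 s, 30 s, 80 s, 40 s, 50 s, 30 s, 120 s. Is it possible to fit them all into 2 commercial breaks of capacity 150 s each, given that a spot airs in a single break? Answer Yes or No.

Total = 370 s; ⌈370/150⌉ = 3.
At least 3 commercial breaks are required, but only 2 are allowed.

No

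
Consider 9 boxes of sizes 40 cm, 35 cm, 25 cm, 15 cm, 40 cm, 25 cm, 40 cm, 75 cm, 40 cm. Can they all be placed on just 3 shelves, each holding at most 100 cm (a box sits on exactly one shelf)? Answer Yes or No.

Total = 335 cm; ⌈335/100⌉ = 4.
At least 4 shelves are required, but only 3 are allowed.

No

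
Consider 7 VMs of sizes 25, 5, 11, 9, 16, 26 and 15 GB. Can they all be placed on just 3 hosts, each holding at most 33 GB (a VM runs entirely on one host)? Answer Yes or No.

No

Total = 107 GB; ⌈107/33⌉ = 4.
At least 4 hosts are required, but only 3 are allowed.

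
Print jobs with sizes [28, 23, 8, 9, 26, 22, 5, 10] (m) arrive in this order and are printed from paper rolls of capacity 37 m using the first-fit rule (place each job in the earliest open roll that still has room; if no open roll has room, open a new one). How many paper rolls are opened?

  28 → roll 1 (new)  [load 28/37]
  23 → roll 2 (new)  [load 23/37]
  8 → roll 1  [load 36/37]
  9 → roll 2  [load 32/37]
  26 → roll 3 (new)  [load 26/37]
  22 → roll 4 (new)  [load 22/37]
  5 → roll 2  [load 37/37]
  10 → roll 3  [load 36/37]
4 paper rolls opened.

4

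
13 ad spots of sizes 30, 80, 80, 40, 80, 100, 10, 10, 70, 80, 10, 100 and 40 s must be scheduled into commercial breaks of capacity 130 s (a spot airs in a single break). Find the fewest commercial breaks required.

7

Total = 100 + 100 + 80 + 80 + 80 + 80 + 70 + 40 + 40 + 30 + 10 + 10 + 10 = 730 s.
Lower bound: ⌈730/130⌉ = 6 commercial breaks.
Also, 7 ad spots each exceed 65 s, and no two of those can share a break, so at least 7 commercial breaks are needed.
A packing using 7 commercial breaks:
  break 1: 100 + 30 = 130
  break 2: 100 + 10 + 10 + 10 = 130
  break 3: 80 + 40 = 120
  break 4: 80 + 40 = 120
  break 5: 80 = 80
  break 6: 80 = 80
  break 7: 70 = 70
This matches the lower bound, so 7 is optimal.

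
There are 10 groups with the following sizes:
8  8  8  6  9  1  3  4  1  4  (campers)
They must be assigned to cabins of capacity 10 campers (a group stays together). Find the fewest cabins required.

6

Total = 9 + 8 + 8 + 8 + 6 + 4 + 4 + 3 + 1 + 1 = 52 campers.
Lower bound: ⌈52/10⌉ = 6 cabins.
A packing using 6 cabins:
  cabin 1: 9 + 1 = 10
  cabin 2: 8 + 1 = 9
  cabin 3: 8 = 8
  cabin 4: 8 = 8
  cabin 5: 6 + 4 = 10
  cabin 6: 4 + 3 = 7
This matches the lower bound, so 6 is optimal.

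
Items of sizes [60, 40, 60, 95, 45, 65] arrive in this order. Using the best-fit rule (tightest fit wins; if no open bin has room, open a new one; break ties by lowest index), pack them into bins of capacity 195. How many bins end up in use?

3

  60 → bin 1 (new)  [load 60/195]
  40 → bin 1  [load 100/195]
  60 → bin 1  [load 160/195]
  95 → bin 2 (new)  [load 95/195]
  45 → bin 2  [load 140/195]
  65 → bin 3 (new)  [load 65/195]
3 bins opened.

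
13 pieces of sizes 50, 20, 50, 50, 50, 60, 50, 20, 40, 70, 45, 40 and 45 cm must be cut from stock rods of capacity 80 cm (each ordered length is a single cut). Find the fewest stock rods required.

10

Total = 70 + 60 + 50 + 50 + 50 + 50 + 50 + 45 + 45 + 40 + 40 + 20 + 20 = 590 cm.
Lower bound: ⌈590/80⌉ = 8 stock rods.
Also, 9 pieces each exceed 40 cm, and no two of those can share a stock rod, so at least 9 stock rods are needed.
A packing using 10 stock rods:
  stock rod 1: 70 = 70
  stock rod 2: 60 + 20 = 80
  stock rod 3: 50 + 20 = 70
  stock rod 4: 50 = 50
  stock rod 5: 50 = 50
  stock rod 6: 50 = 50
  stock rod 7: 50 = 50
  stock rod 8: 45 = 45
  stock rod 9: 45 = 45
  stock rod 10: 40 + 40 = 80
No arrangement into 9 stock rods stays within capacity, so 10 is optimal.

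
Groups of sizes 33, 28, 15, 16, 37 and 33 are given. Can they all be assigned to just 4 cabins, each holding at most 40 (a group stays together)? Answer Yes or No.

No

Total = 162; ⌈162/40⌉ = 5.
At least 5 cabins are required, but only 4 are allowed.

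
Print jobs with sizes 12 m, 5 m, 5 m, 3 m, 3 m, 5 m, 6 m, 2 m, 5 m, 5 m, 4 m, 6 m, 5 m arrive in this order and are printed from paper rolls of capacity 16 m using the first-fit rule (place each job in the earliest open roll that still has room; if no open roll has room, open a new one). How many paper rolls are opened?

5

  12 → roll 1 (new)  [load 12/16]
  5 → roll 2 (new)  [load 5/16]
  5 → roll 2  [load 10/16]
  3 → roll 1  [load 15/16]
  3 → roll 2  [load 13/16]
  5 → roll 3 (new)  [load 5/16]
  6 → roll 3  [load 11/16]
  2 → roll 2  [load 15/16]
  5 → roll 3  [load 16/16]
  5 → roll 4 (new)  [load 5/16]
  4 → roll 4  [load 9/16]
  6 → roll 4  [load 15/16]
  5 → roll 5 (new)  [load 5/16]
5 paper rolls opened.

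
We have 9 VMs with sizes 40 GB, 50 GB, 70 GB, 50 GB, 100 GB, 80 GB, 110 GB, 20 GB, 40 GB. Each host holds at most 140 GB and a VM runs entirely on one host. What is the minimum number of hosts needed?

5

Total = 110 + 100 + 80 + 70 + 50 + 50 + 40 + 40 + 20 = 560 GB.
Lower bound: ⌈560/140⌉ = 4 hosts.
A packing using 5 hosts:
  host 1: 110 + 20 = 130
  host 2: 100 + 40 = 140
  host 3: 80 + 50 = 130
  host 4: 70 + 50 = 120
  host 5: 40 = 40
No arrangement into 4 hosts stays within capacity, so 5 is optimal.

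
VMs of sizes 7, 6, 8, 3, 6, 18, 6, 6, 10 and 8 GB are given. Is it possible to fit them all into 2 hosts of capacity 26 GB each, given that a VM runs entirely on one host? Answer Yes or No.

No

Total = 78 GB; ⌈78/26⌉ = 3.
At least 3 hosts are required, but only 2 are allowed.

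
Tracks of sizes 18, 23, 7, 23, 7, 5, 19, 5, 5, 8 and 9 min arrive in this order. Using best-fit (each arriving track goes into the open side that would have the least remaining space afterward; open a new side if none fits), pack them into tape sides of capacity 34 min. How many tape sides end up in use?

  18 → side 1 (new)  [load 18/34]
  23 → side 2 (new)  [load 23/34]
  7 → side 2  [load 30/34]
  23 → side 3 (new)  [load 23/34]
  7 → side 3  [load 30/34]
  5 → side 1  [load 23/34]
  19 → side 4 (new)  [load 19/34]
  5 → side 1  [load 28/34]
  5 → side 1  [load 33/34]
  8 → side 4  [load 27/34]
  9 → side 5 (new)  [load 9/34]
5 tape sides opened.

5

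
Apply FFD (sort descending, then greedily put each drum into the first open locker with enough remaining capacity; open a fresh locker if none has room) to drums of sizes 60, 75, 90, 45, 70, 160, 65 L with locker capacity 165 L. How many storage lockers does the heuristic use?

4

Sorted descending: 160, 90, 75, 70, 65, 60, 45.
  160 → locker 1 (new)  [load 160/165]
  90 → locker 2 (new)  [load 90/165]
  75 → locker 2  [load 165/165]
  70 → locker 3 (new)  [load 70/165]
  65 → locker 3  [load 135/165]
  60 → locker 4 (new)  [load 60/165]
  45 → locker 4  [load 105/165]
4 storage lockers opened.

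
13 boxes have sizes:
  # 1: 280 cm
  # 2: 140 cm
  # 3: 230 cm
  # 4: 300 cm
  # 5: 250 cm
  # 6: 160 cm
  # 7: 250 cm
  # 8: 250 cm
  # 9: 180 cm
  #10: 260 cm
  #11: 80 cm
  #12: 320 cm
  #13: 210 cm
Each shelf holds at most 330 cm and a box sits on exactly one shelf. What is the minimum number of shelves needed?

Total = 320 + 300 + 280 + 260 + 250 + 250 + 250 + 230 + 210 + 180 + 160 + 140 + 80 = 2910 cm.
Lower bound: ⌈2910/330⌉ = 9 shelves.
Also, 10 boxes each exceed 165 cm, and no two of those can share a shelf, so at least 10 shelves are needed.
A packing using 11 shelves:
  shelf 1: 320 = 320
  shelf 2: 300 = 300
  shelf 3: 280 = 280
  shelf 4: 260 = 260
  shelf 5: 250 + 80 = 330
  shelf 6: 250 = 250
  shelf 7: 250 = 250
  shelf 8: 230 = 230
  shelf 9: 210 = 210
  shelf 10: 180 + 140 = 320
  shelf 11: 160 = 160
No arrangement into 10 shelves stays within capacity, so 11 is optimal.

11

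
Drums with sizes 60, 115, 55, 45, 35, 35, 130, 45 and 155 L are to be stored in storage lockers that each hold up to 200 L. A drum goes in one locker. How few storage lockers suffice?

4

Total = 155 + 130 + 115 + 60 + 55 + 45 + 45 + 35 + 35 = 675 L.
Lower bound: ⌈675/200⌉ = 4 storage lockers.
A packing using 4 storage lockers:
  locker 1: 155 + 45 = 200
  locker 2: 130 + 60 = 190
  locker 3: 115 + 55 = 170
  locker 4: 45 + 35 + 35 = 115
This matches the lower bound, so 4 is optimal.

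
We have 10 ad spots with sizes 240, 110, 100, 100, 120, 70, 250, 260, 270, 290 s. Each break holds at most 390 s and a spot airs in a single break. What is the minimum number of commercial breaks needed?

5

Total = 290 + 270 + 260 + 250 + 240 + 120 + 110 + 100 + 100 + 70 = 1810 s.
Lower bound: ⌈1810/390⌉ = 5 commercial breaks.
A packing using 5 commercial breaks:
  break 1: 290 + 100 = 390
  break 2: 270 + 120 = 390
  break 3: 260 + 110 = 370
  break 4: 250 + 100 = 350
  break 5: 240 + 70 = 310
This matches the lower bound, so 5 is optimal.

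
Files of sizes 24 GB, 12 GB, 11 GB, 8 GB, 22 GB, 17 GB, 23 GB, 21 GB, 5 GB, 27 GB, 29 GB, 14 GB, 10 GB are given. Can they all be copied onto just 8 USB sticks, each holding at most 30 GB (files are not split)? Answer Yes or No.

Total = 223 GB; ⌈223/30⌉ = 8.
The bound of 8 does not rule out 8, but exhaustive search shows no assignment into 8 USB sticks of capacity 30 GB exists — the minimum is 9.

No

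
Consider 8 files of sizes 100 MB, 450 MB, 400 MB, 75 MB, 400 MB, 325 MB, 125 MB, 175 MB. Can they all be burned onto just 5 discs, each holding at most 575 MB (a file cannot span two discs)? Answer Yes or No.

A valid assignment using 4 discs:
  disc 1: 450 + 125 = 575
  disc 2: 400 + 175 = 575
  disc 3: 400 + 100 + 75 = 575
  disc 4: 325 = 325
That uses only 4 ≤ 5, so 5 discs are enough.

Yes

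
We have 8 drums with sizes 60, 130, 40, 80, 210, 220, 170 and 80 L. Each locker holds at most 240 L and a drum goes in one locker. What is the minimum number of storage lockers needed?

Total = 220 + 210 + 170 + 130 + 80 + 80 + 60 + 40 = 990 L.
Lower bound: ⌈990/240⌉ = 5 storage lockers.
A packing using 5 storage lockers:
  locker 1: 220 = 220
  locker 2: 210 = 210
  locker 3: 170 + 60 = 230
  locker 4: 130 + 80 = 210
  locker 5: 80 + 40 = 120
This matches the lower bound, so 5 is optimal.

5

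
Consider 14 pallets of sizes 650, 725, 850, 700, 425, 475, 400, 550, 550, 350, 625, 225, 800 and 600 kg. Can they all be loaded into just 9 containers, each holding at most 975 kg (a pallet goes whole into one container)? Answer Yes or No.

No

Total = 7925 kg; ⌈7925/975⌉ = 9.
The bound of 9 does not rule out 9, but exhaustive search shows no assignment into 9 containers of capacity 975 kg exists — the minimum is 10.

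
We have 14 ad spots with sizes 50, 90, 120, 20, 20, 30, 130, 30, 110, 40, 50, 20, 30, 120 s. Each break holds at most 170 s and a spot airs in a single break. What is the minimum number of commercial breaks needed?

6

Total = 130 + 120 + 120 + 110 + 90 + 50 + 50 + 40 + 30 + 30 + 30 + 20 + 20 + 20 = 860 s.
Lower bound: ⌈860/170⌉ = 6 commercial breaks.
A packing using 6 commercial breaks:
  break 1: 130 + 40 = 170
  break 2: 120 + 50 = 170
  break 3: 120 + 50 = 170
  break 4: 110 + 30 + 30 = 170
  break 5: 90 + 30 + 20 + 20 = 160
  break 6: 20 = 20
This matches the lower bound, so 6 is optimal.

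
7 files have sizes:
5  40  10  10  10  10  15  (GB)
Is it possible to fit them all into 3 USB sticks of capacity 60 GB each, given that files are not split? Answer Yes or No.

A valid assignment using 2 USB sticks:
  USB stick 1: 40 + 15 + 5 = 60
  USB stick 2: 10 + 10 + 10 + 10 = 40
That uses only 2 ≤ 3, so 3 USB sticks are enough.

Yes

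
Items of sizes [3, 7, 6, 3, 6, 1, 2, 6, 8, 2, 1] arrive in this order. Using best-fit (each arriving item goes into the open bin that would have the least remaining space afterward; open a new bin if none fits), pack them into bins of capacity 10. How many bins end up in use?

5

  3 → bin 1 (new)  [load 3/10]
  7 → bin 1  [load 10/10]
  6 → bin 2 (new)  [load 6/10]
  3 → bin 2  [load 9/10]
  6 → bin 3 (new)  [load 6/10]
  1 → bin 2  [load 10/10]
  2 → bin 3  [load 8/10]
  6 → bin 4 (new)  [load 6/10]
  8 → bin 5 (new)  [load 8/10]
  2 → bin 3  [load 10/10]
  1 → bin 5  [load 9/10]
5 bins opened.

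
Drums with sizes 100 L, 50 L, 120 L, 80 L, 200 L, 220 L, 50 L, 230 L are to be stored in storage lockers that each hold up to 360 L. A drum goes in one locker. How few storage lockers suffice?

3

Total = 230 + 220 + 200 + 120 + 100 + 80 + 50 + 50 = 1050 L.
Lower bound: ⌈1050/360⌉ = 3 storage lockers.
A packing using 3 storage lockers:
  locker 1: 230 + 120 = 350
  locker 2: 220 + 80 + 50 = 350
  locker 3: 200 + 100 + 50 = 350
This matches the lower bound, so 3 is optimal.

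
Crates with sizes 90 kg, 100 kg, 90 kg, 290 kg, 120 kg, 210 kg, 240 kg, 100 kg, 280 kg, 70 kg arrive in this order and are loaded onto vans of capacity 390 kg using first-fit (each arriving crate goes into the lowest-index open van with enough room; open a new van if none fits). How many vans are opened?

  90 → van 1 (new)  [load 90/390]
  100 → van 1  [load 190/390]
  90 → van 1  [load 280/390]
  290 → van 2 (new)  [load 290/390]
  120 → van 3 (new)  [load 120/390]
  210 → van 3  [load 330/390]
  240 → van 4 (new)  [load 240/390]
  100 → van 1  [load 380/390]
  280 → van 5 (new)  [load 280/390]
  70 → van 2  [load 360/390]
5 vans opened.

5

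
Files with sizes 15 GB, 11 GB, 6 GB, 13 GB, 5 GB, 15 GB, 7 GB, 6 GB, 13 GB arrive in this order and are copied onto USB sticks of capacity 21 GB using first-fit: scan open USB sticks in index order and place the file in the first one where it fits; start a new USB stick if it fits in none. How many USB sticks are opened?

  15 → USB stick 1 (new)  [load 15/21]
  11 → USB stick 2 (new)  [load 11/21]
  6 → USB stick 1  [load 21/21]
  13 → USB stick 3 (new)  [load 13/21]
  5 → USB stick 2  [load 16/21]
  15 → USB stick 4 (new)  [load 15/21]
  7 → USB stick 3  [load 20/21]
  6 → USB stick 4  [load 21/21]
  13 → USB stick 5 (new)  [load 13/21]
5 USB sticks opened.

5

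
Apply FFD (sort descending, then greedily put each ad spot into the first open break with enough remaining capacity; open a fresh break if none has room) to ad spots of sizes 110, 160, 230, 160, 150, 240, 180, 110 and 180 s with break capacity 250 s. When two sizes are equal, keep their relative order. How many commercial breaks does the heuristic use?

Sorted descending: 240, 230, 180, 180, 160, 160, 150, 110, 110.
  240 → break 1 (new)  [load 240/250]
  230 → break 2 (new)  [load 230/250]
  180 → break 3 (new)  [load 180/250]
  180 → break 4 (new)  [load 180/250]
  160 → break 5 (new)  [load 160/250]
  160 → break 6 (new)  [load 160/250]
  150 → break 7 (new)  [load 150/250]
  110 → break 8 (new)  [load 110/250]
  110 → break 8  [load 220/250]
8 commercial breaks opened.

8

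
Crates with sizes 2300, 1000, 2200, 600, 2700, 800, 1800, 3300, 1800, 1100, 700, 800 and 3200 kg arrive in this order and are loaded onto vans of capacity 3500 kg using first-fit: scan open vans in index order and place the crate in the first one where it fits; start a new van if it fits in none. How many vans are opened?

7

  2300 → van 1 (new)  [load 2300/3500]
  1000 → van 1  [load 3300/3500]
  2200 → van 2 (new)  [load 2200/3500]
  600 → van 2  [load 2800/3500]
  2700 → van 3 (new)  [load 2700/3500]
  800 → van 3  [load 3500/3500]
  1800 → van 4 (new)  [load 1800/3500]
  3300 → van 5 (new)  [load 3300/3500]
  1800 → van 6 (new)  [load 1800/3500]
  1100 → van 4  [load 2900/3500]
  700 → van 2  [load 3500/3500]
  800 → van 6  [load 2600/3500]
  3200 → van 7 (new)  [load 3200/3500]
7 vans opened.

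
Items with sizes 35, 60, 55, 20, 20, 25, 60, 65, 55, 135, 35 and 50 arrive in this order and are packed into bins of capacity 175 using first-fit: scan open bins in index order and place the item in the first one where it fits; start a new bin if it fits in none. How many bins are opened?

  35 → bin 1 (new)  [load 35/175]
  60 → bin 1  [load 95/175]
  55 → bin 1  [load 150/175]
  20 → bin 1  [load 170/175]
  20 → bin 2 (new)  [load 20/175]
  25 → bin 2  [load 45/175]
  60 → bin 2  [load 105/175]
  65 → bin 2  [load 170/175]
  55 → bin 3 (new)  [load 55/175]
  135 → bin 4 (new)  [load 135/175]
  35 → bin 3  [load 90/175]
  50 → bin 3  [load 140/175]
4 bins opened.

4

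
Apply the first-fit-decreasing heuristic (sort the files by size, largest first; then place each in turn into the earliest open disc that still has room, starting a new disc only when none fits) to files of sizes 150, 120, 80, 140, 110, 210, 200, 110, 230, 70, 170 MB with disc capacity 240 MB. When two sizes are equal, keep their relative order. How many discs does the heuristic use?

8

Sorted descending: 230, 210, 200, 170, 150, 140, 120, 110, 110, 80, 70.
  230 → disc 1 (new)  [load 230/240]
  210 → disc 2 (new)  [load 210/240]
  200 → disc 3 (new)  [load 200/240]
  170 → disc 4 (new)  [load 170/240]
  150 → disc 5 (new)  [load 150/240]
  140 → disc 6 (new)  [load 140/240]
  120 → disc 7 (new)  [load 120/240]
  110 → disc 7  [load 230/240]
  110 → disc 8 (new)  [load 110/240]
  80 → disc 5  [load 230/240]
  70 → disc 4  [load 240/240]
8 discs opened.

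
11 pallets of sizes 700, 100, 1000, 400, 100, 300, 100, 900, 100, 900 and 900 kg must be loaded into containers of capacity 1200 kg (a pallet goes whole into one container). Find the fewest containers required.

Total = 1000 + 900 + 900 + 900 + 700 + 400 + 300 + 100 + 100 + 100 + 100 = 5500 kg.
Lower bound: ⌈5500/1200⌉ = 5 containers.
A packing using 5 containers:
  container 1: 1000 + 100 + 100 = 1200
  container 2: 900 + 300 = 1200
  container 3: 900 + 100 + 100 = 1100
  container 4: 900 = 900
  container 5: 700 + 400 = 1100
This matches the lower bound, so 5 is optimal.

5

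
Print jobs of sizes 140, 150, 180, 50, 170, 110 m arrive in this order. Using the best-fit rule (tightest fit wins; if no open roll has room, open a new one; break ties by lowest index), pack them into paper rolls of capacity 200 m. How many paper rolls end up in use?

  140 → roll 1 (new)  [load 140/200]
  150 → roll 2 (new)  [load 150/200]
  180 → roll 3 (new)  [load 180/200]
  50 → roll 2  [load 200/200]
  170 → roll 4 (new)  [load 170/200]
  110 → roll 5 (new)  [load 110/200]
5 paper rolls opened.

5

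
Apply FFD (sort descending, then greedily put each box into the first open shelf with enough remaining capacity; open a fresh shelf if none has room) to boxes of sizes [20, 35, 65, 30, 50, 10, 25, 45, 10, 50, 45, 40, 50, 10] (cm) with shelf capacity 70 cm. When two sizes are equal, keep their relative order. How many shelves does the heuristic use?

Sorted descending: 65, 50, 50, 50, 45, 45, 40, 35, 30, 25, 20, 10, 10, 10.
  65 → shelf 1 (new)  [load 65/70]
  50 → shelf 2 (new)  [load 50/70]
  50 → shelf 3 (new)  [load 50/70]
  50 → shelf 4 (new)  [load 50/70]
  45 → shelf 5 (new)  [load 45/70]
  45 → shelf 6 (new)  [load 45/70]
  40 → shelf 7 (new)  [load 40/70]
  35 → shelf 8 (new)  [load 35/70]
  30 → shelf 7  [load 70/70]
  25 → shelf 5  [load 70/70]
  20 → shelf 2  [load 70/70]
  10 → shelf 3  [load 60/70]
  10 → shelf 3  [load 70/70]
  10 → shelf 4  [load 60/70]
8 shelves opened.

8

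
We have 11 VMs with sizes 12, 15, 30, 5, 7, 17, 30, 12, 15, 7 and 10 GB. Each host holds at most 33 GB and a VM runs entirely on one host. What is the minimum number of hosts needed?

Total = 30 + 30 + 17 + 15 + 15 + 12 + 12 + 10 + 7 + 7 + 5 = 160 GB.
Lower bound: ⌈160/33⌉ = 5 hosts.
A packing using 6 hosts:
  host 1: 30 = 30
  host 2: 30 = 30
  host 3: 17 + 15 = 32
  host 4: 15 + 12 + 5 = 32
  host 5: 12 + 10 + 7 = 29
  host 6: 7 = 7
No arrangement into 5 hosts stays within capacity, so 6 is optimal.

6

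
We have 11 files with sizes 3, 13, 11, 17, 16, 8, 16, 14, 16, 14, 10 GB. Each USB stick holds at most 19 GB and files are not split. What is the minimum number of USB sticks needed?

Total = 17 + 16 + 16 + 16 + 14 + 14 + 13 + 11 + 10 + 8 + 3 = 138 GB.
Lower bound: ⌈138/19⌉ = 8 USB sticks.
Also, 9 files each exceed 19/2 GB, and no two of those can share a USB stick, so at least 9 USB sticks are needed.
A packing using 9 USB sticks:
  USB stick 1: 17 = 17
  USB stick 2: 16 + 3 = 19
  USB stick 3: 16 = 16
  USB stick 4: 16 = 16
  USB stick 5: 14 = 14
  USB stick 6: 14 = 14
  USB stick 7: 13 = 13
  USB stick 8: 11 + 8 = 19
  USB stick 9: 10 = 10
This matches the lower bound, so 9 is optimal.

9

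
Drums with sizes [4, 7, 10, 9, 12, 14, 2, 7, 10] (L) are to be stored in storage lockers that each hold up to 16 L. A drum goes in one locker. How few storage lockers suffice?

6

Total = 14 + 12 + 10 + 10 + 9 + 7 + 7 + 4 + 2 = 75 L.
Lower bound: ⌈75/16⌉ = 5 storage lockers.
A packing using 6 storage lockers:
  locker 1: 14 + 2 = 16
  locker 2: 12 + 4 = 16
  locker 3: 10 = 10
  locker 4: 10 = 10
  locker 5: 9 + 7 = 16
  locker 6: 7 = 7
No arrangement into 5 storage lockers stays within capacity, so 6 is optimal.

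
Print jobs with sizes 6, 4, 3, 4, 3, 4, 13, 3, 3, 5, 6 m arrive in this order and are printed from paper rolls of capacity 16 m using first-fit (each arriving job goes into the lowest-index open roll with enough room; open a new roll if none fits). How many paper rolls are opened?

4

  6 → roll 1 (new)  [load 6/16]
  4 → roll 1  [load 10/16]
  3 → roll 1  [load 13/16]
  4 → roll 2 (new)  [load 4/16]
  3 → roll 1  [load 16/16]
  4 → roll 2  [load 8/16]
  13 → roll 3 (new)  [load 13/16]
  3 → roll 2  [load 11/16]
  3 → roll 2  [load 14/16]
  5 → roll 4 (new)  [load 5/16]
  6 → roll 4  [load 11/16]
4 paper rolls opened.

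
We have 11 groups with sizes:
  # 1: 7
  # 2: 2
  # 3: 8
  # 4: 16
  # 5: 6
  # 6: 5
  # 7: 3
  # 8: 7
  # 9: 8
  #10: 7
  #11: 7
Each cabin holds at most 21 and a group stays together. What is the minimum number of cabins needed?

Total = 16 + 8 + 8 + 7 + 7 + 7 + 7 + 6 + 5 + 3 + 2 = 76.
Lower bound: ⌈76/21⌉ = 4 cabins.
A packing using 4 cabins:
  cabin 1: 16 + 5 = 21
  cabin 2: 8 + 8 + 3 + 2 = 21
  cabin 3: 7 + 7 + 7 = 21
  cabin 4: 7 + 6 = 13
This matches the lower bound, so 4 is optimal.

4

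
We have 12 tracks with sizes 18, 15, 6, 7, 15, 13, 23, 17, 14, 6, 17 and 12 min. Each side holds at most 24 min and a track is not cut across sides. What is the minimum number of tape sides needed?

9

Total = 23 + 18 + 17 + 17 + 15 + 15 + 14 + 13 + 12 + 7 + 6 + 6 = 163 min.
Lower bound: ⌈163/24⌉ = 7 tape sides.
Also, 8 tracks each exceed 12 min, and no two of those can share a side, so at least 8 tape sides are needed.
A packing using 9 tape sides:
  side 1: 23 = 23
  side 2: 18 + 6 = 24
  side 3: 17 + 7 = 24
  side 4: 17 + 6 = 23
  side 5: 15 = 15
  side 6: 15 = 15
  side 7: 14 = 14
  side 8: 13 = 13
  side 9: 12 = 12
No arrangement into 8 tape sides stays within capacity, so 9 is optimal.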